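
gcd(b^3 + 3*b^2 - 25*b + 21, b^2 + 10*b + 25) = 1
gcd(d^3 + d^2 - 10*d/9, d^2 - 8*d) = d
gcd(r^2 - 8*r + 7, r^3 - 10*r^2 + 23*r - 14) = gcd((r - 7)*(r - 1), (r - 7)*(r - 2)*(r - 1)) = r^2 - 8*r + 7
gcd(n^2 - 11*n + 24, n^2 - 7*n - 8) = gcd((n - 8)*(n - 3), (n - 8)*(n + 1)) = n - 8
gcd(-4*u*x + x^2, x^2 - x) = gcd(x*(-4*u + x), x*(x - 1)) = x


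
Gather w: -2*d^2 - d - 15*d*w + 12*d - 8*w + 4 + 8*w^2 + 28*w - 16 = -2*d^2 + 11*d + 8*w^2 + w*(20 - 15*d) - 12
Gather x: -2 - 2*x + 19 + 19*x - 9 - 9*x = 8*x + 8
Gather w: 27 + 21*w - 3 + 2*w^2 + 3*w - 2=2*w^2 + 24*w + 22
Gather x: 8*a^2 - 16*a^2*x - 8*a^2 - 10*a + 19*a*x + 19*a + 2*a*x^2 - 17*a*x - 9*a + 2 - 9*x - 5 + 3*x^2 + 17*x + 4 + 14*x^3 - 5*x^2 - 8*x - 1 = 14*x^3 + x^2*(2*a - 2) + x*(-16*a^2 + 2*a)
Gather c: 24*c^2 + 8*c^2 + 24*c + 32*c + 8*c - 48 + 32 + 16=32*c^2 + 64*c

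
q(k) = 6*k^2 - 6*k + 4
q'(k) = 12*k - 6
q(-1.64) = 29.98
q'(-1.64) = -25.68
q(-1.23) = 20.46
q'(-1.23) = -20.76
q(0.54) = 2.51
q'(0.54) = 0.48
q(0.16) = 3.19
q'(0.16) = -4.08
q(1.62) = 10.03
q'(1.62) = 13.44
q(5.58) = 157.34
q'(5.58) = 60.96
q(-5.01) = 184.66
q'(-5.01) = -66.12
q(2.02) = 16.36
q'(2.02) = 18.24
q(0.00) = 4.00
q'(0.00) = -6.00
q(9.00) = 436.00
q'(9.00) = 102.00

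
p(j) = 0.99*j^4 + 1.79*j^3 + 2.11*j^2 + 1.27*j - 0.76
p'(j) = 3.96*j^3 + 5.37*j^2 + 4.22*j + 1.27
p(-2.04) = 7.38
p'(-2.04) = -18.61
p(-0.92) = -0.83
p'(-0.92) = -1.15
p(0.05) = -0.69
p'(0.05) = 1.49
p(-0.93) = -0.82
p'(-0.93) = -1.20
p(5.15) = 1002.65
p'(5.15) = 706.33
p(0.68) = 1.85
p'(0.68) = 7.87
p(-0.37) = -1.01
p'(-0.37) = 0.24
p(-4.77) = 359.44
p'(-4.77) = -326.46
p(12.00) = 23940.08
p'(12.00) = 7668.07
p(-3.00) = 46.28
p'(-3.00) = -69.98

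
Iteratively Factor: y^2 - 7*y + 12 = (y - 4)*(y - 3)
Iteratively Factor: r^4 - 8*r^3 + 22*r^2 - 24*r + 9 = (r - 3)*(r^3 - 5*r^2 + 7*r - 3) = (r - 3)^2*(r^2 - 2*r + 1) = (r - 3)^2*(r - 1)*(r - 1)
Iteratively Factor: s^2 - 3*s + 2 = (s - 1)*(s - 2)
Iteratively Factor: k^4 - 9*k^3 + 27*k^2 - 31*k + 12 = (k - 4)*(k^3 - 5*k^2 + 7*k - 3) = (k - 4)*(k - 1)*(k^2 - 4*k + 3) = (k - 4)*(k - 3)*(k - 1)*(k - 1)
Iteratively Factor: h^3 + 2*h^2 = (h)*(h^2 + 2*h) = h*(h + 2)*(h)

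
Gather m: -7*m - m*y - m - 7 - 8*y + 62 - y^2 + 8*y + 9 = m*(-y - 8) - y^2 + 64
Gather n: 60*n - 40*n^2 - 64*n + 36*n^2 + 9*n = -4*n^2 + 5*n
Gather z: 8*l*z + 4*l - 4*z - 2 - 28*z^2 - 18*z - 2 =4*l - 28*z^2 + z*(8*l - 22) - 4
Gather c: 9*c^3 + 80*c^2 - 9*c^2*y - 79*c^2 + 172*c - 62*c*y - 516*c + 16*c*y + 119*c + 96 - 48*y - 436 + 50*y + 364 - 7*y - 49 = 9*c^3 + c^2*(1 - 9*y) + c*(-46*y - 225) - 5*y - 25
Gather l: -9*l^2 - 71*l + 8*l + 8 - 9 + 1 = -9*l^2 - 63*l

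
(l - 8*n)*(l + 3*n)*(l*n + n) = l^3*n - 5*l^2*n^2 + l^2*n - 24*l*n^3 - 5*l*n^2 - 24*n^3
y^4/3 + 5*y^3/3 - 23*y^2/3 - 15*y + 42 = (y/3 + 1)*(y - 3)*(y - 2)*(y + 7)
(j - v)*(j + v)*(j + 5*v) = j^3 + 5*j^2*v - j*v^2 - 5*v^3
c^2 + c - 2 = (c - 1)*(c + 2)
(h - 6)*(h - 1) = h^2 - 7*h + 6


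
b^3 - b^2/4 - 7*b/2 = b*(b - 2)*(b + 7/4)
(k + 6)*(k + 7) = k^2 + 13*k + 42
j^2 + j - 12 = (j - 3)*(j + 4)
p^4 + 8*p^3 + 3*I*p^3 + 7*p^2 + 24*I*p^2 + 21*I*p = p*(p + 1)*(p + 7)*(p + 3*I)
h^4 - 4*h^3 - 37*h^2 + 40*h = h*(h - 8)*(h - 1)*(h + 5)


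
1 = 1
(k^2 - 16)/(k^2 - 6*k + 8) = (k + 4)/(k - 2)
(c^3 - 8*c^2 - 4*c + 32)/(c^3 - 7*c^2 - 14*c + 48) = (c + 2)/(c + 3)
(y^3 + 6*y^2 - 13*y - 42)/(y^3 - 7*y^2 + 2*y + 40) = (y^2 + 4*y - 21)/(y^2 - 9*y + 20)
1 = 1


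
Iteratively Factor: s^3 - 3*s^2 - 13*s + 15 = (s - 1)*(s^2 - 2*s - 15) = (s - 5)*(s - 1)*(s + 3)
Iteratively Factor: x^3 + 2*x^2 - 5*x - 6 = (x - 2)*(x^2 + 4*x + 3) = (x - 2)*(x + 1)*(x + 3)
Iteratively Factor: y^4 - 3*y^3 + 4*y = (y)*(y^3 - 3*y^2 + 4) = y*(y - 2)*(y^2 - y - 2) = y*(y - 2)^2*(y + 1)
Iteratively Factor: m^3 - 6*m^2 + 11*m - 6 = (m - 1)*(m^2 - 5*m + 6) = (m - 2)*(m - 1)*(m - 3)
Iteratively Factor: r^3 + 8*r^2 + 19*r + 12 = (r + 3)*(r^2 + 5*r + 4) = (r + 3)*(r + 4)*(r + 1)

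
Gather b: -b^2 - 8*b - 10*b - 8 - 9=-b^2 - 18*b - 17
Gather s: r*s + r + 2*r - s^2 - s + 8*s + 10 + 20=3*r - s^2 + s*(r + 7) + 30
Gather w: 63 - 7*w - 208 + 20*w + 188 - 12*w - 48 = w - 5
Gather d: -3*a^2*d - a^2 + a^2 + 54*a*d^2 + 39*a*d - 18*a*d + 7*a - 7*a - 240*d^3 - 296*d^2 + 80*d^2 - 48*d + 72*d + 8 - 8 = -240*d^3 + d^2*(54*a - 216) + d*(-3*a^2 + 21*a + 24)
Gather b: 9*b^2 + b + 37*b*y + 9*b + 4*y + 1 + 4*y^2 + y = 9*b^2 + b*(37*y + 10) + 4*y^2 + 5*y + 1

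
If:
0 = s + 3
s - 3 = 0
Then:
No Solution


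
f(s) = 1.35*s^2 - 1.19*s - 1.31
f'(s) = 2.7*s - 1.19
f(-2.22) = 7.99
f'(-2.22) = -7.18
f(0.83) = -1.37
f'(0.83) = 1.05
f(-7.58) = 85.28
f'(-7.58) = -21.66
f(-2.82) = 12.78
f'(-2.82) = -8.80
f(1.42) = -0.28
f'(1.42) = 2.64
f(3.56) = 11.56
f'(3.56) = 8.42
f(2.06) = 1.97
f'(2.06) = 4.37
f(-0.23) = -0.96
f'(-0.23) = -1.81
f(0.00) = -1.31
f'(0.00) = -1.19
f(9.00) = 97.33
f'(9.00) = 23.11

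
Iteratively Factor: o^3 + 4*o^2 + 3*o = (o + 3)*(o^2 + o) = o*(o + 3)*(o + 1)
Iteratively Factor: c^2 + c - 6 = (c - 2)*(c + 3)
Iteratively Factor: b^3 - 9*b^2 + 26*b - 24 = (b - 3)*(b^2 - 6*b + 8) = (b - 3)*(b - 2)*(b - 4)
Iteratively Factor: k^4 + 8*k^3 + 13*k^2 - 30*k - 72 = (k + 4)*(k^3 + 4*k^2 - 3*k - 18) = (k + 3)*(k + 4)*(k^2 + k - 6) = (k - 2)*(k + 3)*(k + 4)*(k + 3)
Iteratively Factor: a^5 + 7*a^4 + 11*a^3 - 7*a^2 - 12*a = (a - 1)*(a^4 + 8*a^3 + 19*a^2 + 12*a) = (a - 1)*(a + 4)*(a^3 + 4*a^2 + 3*a) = (a - 1)*(a + 3)*(a + 4)*(a^2 + a) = a*(a - 1)*(a + 3)*(a + 4)*(a + 1)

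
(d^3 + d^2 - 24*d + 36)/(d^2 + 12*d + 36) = (d^2 - 5*d + 6)/(d + 6)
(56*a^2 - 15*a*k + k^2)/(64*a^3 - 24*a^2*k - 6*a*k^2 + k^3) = (7*a - k)/(8*a^2 - 2*a*k - k^2)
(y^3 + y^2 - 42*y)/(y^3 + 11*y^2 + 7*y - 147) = y*(y - 6)/(y^2 + 4*y - 21)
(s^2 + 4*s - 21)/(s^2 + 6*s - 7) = (s - 3)/(s - 1)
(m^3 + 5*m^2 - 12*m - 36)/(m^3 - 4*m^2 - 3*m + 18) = (m + 6)/(m - 3)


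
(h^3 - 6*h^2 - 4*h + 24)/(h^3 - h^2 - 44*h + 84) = (h + 2)/(h + 7)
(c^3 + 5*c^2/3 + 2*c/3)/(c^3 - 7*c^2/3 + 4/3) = c*(c + 1)/(c^2 - 3*c + 2)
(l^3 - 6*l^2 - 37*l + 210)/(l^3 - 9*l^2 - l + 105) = (l + 6)/(l + 3)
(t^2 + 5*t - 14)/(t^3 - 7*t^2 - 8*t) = (-t^2 - 5*t + 14)/(t*(-t^2 + 7*t + 8))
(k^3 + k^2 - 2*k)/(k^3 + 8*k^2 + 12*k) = (k - 1)/(k + 6)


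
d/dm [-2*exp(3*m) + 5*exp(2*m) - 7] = (10 - 6*exp(m))*exp(2*m)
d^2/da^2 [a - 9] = 0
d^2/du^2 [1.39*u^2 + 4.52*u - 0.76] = 2.78000000000000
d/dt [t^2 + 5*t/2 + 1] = 2*t + 5/2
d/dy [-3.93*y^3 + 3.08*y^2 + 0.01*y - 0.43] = -11.79*y^2 + 6.16*y + 0.01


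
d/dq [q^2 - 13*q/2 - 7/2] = 2*q - 13/2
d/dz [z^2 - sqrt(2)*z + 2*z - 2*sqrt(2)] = 2*z - sqrt(2) + 2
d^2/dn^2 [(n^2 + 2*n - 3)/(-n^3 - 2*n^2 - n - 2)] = 2*(-n^6 - 6*n^5 + 9*n^4 + 58*n^3 + 81*n^2 + 24*n - 9)/(n^9 + 6*n^8 + 15*n^7 + 26*n^6 + 39*n^5 + 42*n^4 + 37*n^3 + 30*n^2 + 12*n + 8)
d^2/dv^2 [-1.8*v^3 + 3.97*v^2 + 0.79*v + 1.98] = 7.94 - 10.8*v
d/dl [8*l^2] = 16*l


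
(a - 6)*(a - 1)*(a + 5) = a^3 - 2*a^2 - 29*a + 30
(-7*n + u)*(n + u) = -7*n^2 - 6*n*u + u^2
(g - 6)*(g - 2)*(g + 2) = g^3 - 6*g^2 - 4*g + 24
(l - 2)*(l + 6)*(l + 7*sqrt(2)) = l^3 + 4*l^2 + 7*sqrt(2)*l^2 - 12*l + 28*sqrt(2)*l - 84*sqrt(2)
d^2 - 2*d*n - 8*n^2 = (d - 4*n)*(d + 2*n)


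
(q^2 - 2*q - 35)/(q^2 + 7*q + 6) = (q^2 - 2*q - 35)/(q^2 + 7*q + 6)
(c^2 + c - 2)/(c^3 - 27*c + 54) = (c^2 + c - 2)/(c^3 - 27*c + 54)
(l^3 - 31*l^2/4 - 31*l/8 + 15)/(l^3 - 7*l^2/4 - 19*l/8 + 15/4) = (l - 8)/(l - 2)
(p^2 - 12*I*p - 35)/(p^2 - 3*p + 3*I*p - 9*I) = (p^2 - 12*I*p - 35)/(p^2 + 3*p*(-1 + I) - 9*I)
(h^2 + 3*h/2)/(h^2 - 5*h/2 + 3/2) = h*(2*h + 3)/(2*h^2 - 5*h + 3)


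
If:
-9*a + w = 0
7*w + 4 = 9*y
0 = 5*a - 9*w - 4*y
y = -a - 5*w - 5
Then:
No Solution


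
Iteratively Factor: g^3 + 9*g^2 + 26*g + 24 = (g + 2)*(g^2 + 7*g + 12) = (g + 2)*(g + 3)*(g + 4)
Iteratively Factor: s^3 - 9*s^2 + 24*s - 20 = (s - 5)*(s^2 - 4*s + 4) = (s - 5)*(s - 2)*(s - 2)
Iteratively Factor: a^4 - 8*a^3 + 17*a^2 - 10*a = (a)*(a^3 - 8*a^2 + 17*a - 10) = a*(a - 2)*(a^2 - 6*a + 5) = a*(a - 5)*(a - 2)*(a - 1)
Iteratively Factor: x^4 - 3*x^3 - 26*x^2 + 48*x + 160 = (x - 5)*(x^3 + 2*x^2 - 16*x - 32) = (x - 5)*(x + 2)*(x^2 - 16) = (x - 5)*(x + 2)*(x + 4)*(x - 4)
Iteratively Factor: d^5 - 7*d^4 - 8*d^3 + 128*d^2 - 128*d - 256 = (d - 4)*(d^4 - 3*d^3 - 20*d^2 + 48*d + 64) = (d - 4)*(d + 1)*(d^3 - 4*d^2 - 16*d + 64) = (d - 4)*(d + 1)*(d + 4)*(d^2 - 8*d + 16) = (d - 4)^2*(d + 1)*(d + 4)*(d - 4)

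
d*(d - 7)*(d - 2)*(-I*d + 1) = -I*d^4 + d^3 + 9*I*d^3 - 9*d^2 - 14*I*d^2 + 14*d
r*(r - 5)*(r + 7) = r^3 + 2*r^2 - 35*r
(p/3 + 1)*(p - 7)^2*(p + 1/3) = p^4/3 - 32*p^3/9 + 10*p^2/9 + 448*p/9 + 49/3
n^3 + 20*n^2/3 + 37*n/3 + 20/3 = (n + 1)*(n + 5/3)*(n + 4)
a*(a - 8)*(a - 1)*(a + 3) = a^4 - 6*a^3 - 19*a^2 + 24*a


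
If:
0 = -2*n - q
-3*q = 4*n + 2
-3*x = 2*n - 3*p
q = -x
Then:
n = 1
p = 8/3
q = -2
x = 2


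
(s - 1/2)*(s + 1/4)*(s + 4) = s^3 + 15*s^2/4 - 9*s/8 - 1/2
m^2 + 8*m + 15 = (m + 3)*(m + 5)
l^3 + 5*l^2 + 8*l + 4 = (l + 1)*(l + 2)^2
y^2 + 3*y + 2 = (y + 1)*(y + 2)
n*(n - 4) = n^2 - 4*n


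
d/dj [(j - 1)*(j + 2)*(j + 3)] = 3*j^2 + 8*j + 1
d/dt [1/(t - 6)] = -1/(t - 6)^2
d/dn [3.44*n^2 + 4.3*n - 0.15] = 6.88*n + 4.3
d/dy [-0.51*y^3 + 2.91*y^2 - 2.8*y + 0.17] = -1.53*y^2 + 5.82*y - 2.8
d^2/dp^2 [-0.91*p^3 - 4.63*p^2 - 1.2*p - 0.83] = -5.46*p - 9.26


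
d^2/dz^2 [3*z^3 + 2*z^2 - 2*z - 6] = 18*z + 4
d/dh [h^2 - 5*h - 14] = 2*h - 5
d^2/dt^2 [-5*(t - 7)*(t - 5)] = -10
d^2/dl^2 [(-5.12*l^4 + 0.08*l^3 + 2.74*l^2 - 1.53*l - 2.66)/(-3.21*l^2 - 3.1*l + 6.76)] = (105.513984*l^6 + 305.69472*l^5 - 371.392512*l^4 - 1635.66303*l^3 + 2625.431436*l^2 + 336.08544*l - 19.730416)/(33.076161*l^6 + 95.82813*l^5 - 116.422848*l^4 - 373.82156*l^3 + 245.177088*l^2 + 424.98768*l - 308.915776)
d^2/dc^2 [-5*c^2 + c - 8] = -10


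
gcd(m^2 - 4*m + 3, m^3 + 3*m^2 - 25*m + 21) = m^2 - 4*m + 3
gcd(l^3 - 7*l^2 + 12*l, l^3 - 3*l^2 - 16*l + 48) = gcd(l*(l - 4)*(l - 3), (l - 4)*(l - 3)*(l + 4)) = l^2 - 7*l + 12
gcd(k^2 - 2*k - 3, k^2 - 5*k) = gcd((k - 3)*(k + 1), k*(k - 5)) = 1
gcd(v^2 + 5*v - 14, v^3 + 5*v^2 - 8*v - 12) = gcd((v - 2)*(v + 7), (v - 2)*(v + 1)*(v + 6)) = v - 2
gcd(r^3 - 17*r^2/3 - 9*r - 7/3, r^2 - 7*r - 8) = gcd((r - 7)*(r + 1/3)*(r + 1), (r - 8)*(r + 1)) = r + 1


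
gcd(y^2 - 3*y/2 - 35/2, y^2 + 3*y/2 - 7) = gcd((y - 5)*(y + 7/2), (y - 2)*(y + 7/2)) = y + 7/2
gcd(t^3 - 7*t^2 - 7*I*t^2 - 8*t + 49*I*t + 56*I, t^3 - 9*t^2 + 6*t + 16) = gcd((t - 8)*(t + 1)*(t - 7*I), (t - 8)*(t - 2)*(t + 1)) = t^2 - 7*t - 8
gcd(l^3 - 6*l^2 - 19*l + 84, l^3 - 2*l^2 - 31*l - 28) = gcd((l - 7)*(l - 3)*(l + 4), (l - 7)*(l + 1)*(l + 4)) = l^2 - 3*l - 28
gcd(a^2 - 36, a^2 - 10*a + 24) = a - 6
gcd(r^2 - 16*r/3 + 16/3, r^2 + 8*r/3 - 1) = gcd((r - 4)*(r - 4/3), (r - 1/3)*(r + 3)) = 1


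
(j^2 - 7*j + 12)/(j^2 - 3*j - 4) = (j - 3)/(j + 1)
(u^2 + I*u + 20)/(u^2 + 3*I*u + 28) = (u + 5*I)/(u + 7*I)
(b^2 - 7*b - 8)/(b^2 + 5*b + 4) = (b - 8)/(b + 4)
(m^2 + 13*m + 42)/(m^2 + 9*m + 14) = (m + 6)/(m + 2)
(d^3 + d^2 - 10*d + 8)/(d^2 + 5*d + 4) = (d^2 - 3*d + 2)/(d + 1)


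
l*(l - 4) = l^2 - 4*l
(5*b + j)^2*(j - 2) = 25*b^2*j - 50*b^2 + 10*b*j^2 - 20*b*j + j^3 - 2*j^2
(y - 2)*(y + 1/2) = y^2 - 3*y/2 - 1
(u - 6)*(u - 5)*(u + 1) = u^3 - 10*u^2 + 19*u + 30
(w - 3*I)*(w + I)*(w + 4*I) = w^3 + 2*I*w^2 + 11*w + 12*I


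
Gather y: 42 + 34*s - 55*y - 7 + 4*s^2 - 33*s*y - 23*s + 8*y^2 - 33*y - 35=4*s^2 + 11*s + 8*y^2 + y*(-33*s - 88)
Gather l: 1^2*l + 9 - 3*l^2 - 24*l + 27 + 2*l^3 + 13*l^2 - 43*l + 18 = 2*l^3 + 10*l^2 - 66*l + 54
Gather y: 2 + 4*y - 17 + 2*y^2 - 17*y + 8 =2*y^2 - 13*y - 7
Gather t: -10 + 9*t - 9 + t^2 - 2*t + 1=t^2 + 7*t - 18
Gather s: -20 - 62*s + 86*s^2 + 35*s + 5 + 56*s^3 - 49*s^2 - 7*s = 56*s^3 + 37*s^2 - 34*s - 15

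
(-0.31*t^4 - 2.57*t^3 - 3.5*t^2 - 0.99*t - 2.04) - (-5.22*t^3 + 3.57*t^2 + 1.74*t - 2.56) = -0.31*t^4 + 2.65*t^3 - 7.07*t^2 - 2.73*t + 0.52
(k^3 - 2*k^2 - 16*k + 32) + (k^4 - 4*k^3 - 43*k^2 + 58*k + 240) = k^4 - 3*k^3 - 45*k^2 + 42*k + 272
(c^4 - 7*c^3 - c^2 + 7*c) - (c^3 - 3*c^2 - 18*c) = c^4 - 8*c^3 + 2*c^2 + 25*c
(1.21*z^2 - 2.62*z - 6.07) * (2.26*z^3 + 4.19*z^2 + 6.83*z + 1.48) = 2.7346*z^5 - 0.851299999999999*z^4 - 16.4317*z^3 - 41.5371*z^2 - 45.3357*z - 8.9836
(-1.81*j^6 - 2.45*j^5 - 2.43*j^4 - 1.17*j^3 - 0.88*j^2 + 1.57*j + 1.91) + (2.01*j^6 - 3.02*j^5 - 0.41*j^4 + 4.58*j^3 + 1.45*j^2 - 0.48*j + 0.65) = 0.2*j^6 - 5.47*j^5 - 2.84*j^4 + 3.41*j^3 + 0.57*j^2 + 1.09*j + 2.56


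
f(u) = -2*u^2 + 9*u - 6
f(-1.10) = -18.32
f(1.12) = 1.57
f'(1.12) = 4.52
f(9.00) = -87.00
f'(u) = 9 - 4*u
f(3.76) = -0.44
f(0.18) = -4.44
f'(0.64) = 6.44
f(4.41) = -5.21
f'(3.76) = -6.04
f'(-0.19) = 9.76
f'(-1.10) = 13.40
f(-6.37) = -144.48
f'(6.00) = -15.00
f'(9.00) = -27.00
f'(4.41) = -8.64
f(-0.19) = -7.78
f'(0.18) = 8.28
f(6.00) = -24.00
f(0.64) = -1.06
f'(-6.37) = 34.48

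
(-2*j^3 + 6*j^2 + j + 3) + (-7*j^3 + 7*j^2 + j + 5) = -9*j^3 + 13*j^2 + 2*j + 8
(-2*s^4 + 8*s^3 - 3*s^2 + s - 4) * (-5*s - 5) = 10*s^5 - 30*s^4 - 25*s^3 + 10*s^2 + 15*s + 20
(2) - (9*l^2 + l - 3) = -9*l^2 - l + 5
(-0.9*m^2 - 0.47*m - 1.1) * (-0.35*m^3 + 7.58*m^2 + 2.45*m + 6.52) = 0.315*m^5 - 6.6575*m^4 - 5.3826*m^3 - 15.3575*m^2 - 5.7594*m - 7.172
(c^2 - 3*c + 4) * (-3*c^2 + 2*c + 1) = -3*c^4 + 11*c^3 - 17*c^2 + 5*c + 4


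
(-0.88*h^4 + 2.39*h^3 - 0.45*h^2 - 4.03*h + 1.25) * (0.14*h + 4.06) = -0.1232*h^5 - 3.2382*h^4 + 9.6404*h^3 - 2.3912*h^2 - 16.1868*h + 5.075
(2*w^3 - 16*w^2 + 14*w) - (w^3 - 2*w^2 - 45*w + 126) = w^3 - 14*w^2 + 59*w - 126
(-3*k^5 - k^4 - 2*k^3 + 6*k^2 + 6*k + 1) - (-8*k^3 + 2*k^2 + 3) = -3*k^5 - k^4 + 6*k^3 + 4*k^2 + 6*k - 2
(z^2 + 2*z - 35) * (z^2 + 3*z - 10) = z^4 + 5*z^3 - 39*z^2 - 125*z + 350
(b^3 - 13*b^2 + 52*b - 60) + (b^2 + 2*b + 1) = b^3 - 12*b^2 + 54*b - 59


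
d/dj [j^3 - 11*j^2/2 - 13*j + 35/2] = 3*j^2 - 11*j - 13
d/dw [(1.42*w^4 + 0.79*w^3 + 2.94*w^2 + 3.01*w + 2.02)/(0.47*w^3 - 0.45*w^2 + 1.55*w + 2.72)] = (0.6674*w^6 - 1.278*w^5 + 4.8657*w^4 + 15.0692*w^3 + 9.5097*w^2 + 17.8116*w + 5.0562)/(0.2209*w^6 - 0.423*w^5 + 1.6595*w^4 + 1.1618*w^3 - 0.0455000000000001*w^2 + 8.432*w + 7.3984)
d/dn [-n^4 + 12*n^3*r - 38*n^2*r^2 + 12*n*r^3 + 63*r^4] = -4*n^3 + 36*n^2*r - 76*n*r^2 + 12*r^3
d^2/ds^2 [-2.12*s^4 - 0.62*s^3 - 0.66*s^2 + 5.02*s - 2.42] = -25.44*s^2 - 3.72*s - 1.32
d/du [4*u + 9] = 4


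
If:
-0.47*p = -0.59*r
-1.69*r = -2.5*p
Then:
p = 0.00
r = 0.00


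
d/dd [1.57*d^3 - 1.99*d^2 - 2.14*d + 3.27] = 4.71*d^2 - 3.98*d - 2.14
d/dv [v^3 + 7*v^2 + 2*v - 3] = 3*v^2 + 14*v + 2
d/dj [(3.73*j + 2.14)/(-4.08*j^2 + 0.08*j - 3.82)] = (15.2184*j^2 + 17.4624*j - 14.4198)/(16.6464*j^4 - 0.6528*j^3 + 31.1776*j^2 - 0.6112*j + 14.5924)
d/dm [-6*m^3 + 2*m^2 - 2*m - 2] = -18*m^2 + 4*m - 2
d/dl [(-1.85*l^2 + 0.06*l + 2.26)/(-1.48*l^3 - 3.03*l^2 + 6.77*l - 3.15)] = (-2.738*l^4 + 0.177599999999998*l^3 - 2.3083*l^2 + 25.3506*l - 15.4892)/(2.1904*l^6 + 8.9688*l^5 - 10.8583*l^4 - 31.7022*l^3 + 64.9219*l^2 - 42.651*l + 9.9225)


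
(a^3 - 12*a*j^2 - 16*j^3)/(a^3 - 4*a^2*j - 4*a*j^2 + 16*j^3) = (a + 2*j)/(a - 2*j)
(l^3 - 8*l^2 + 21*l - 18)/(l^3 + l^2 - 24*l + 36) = (l - 3)/(l + 6)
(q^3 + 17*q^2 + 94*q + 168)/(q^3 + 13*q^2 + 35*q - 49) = (q^2 + 10*q + 24)/(q^2 + 6*q - 7)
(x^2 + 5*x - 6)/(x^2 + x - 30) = (x - 1)/(x - 5)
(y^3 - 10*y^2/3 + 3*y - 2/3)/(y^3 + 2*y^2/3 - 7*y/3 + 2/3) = (y - 2)/(y + 2)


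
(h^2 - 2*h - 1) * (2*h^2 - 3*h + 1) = 2*h^4 - 7*h^3 + 5*h^2 + h - 1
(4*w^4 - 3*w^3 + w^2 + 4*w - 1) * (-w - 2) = -4*w^5 - 5*w^4 + 5*w^3 - 6*w^2 - 7*w + 2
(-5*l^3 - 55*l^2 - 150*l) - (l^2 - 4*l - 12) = -5*l^3 - 56*l^2 - 146*l + 12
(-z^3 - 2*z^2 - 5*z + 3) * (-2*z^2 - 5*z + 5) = 2*z^5 + 9*z^4 + 15*z^3 + 9*z^2 - 40*z + 15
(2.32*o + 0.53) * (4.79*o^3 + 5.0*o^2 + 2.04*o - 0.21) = 11.1128*o^4 + 14.1387*o^3 + 7.3828*o^2 + 0.594*o - 0.1113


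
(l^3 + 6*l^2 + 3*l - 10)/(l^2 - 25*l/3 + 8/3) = 3*(l^3 + 6*l^2 + 3*l - 10)/(3*l^2 - 25*l + 8)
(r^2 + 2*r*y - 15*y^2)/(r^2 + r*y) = (r^2 + 2*r*y - 15*y^2)/(r*(r + y))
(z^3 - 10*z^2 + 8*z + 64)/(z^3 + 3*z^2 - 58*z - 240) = (z^2 - 2*z - 8)/(z^2 + 11*z + 30)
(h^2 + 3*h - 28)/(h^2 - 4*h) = (h + 7)/h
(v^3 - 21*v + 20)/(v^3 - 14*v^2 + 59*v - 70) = (v^3 - 21*v + 20)/(v^3 - 14*v^2 + 59*v - 70)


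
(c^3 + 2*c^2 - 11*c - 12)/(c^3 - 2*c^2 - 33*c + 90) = (c^2 + 5*c + 4)/(c^2 + c - 30)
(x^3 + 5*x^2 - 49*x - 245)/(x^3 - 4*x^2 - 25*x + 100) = (x^2 - 49)/(x^2 - 9*x + 20)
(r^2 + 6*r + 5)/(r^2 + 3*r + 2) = (r + 5)/(r + 2)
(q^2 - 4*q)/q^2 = (q - 4)/q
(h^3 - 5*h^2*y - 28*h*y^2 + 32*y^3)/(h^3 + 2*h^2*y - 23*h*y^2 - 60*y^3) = (-h^2 + 9*h*y - 8*y^2)/(-h^2 + 2*h*y + 15*y^2)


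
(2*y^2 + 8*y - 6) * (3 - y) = -2*y^3 - 2*y^2 + 30*y - 18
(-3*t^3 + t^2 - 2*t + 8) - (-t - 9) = -3*t^3 + t^2 - t + 17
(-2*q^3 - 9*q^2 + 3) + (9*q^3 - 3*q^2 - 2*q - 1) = 7*q^3 - 12*q^2 - 2*q + 2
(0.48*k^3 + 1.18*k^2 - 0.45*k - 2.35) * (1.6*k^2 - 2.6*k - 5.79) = 0.768*k^5 + 0.64*k^4 - 6.5672*k^3 - 9.4222*k^2 + 8.7155*k + 13.6065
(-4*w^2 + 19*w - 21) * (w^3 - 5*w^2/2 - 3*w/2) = -4*w^5 + 29*w^4 - 125*w^3/2 + 24*w^2 + 63*w/2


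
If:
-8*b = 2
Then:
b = -1/4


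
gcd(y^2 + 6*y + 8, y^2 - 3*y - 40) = 1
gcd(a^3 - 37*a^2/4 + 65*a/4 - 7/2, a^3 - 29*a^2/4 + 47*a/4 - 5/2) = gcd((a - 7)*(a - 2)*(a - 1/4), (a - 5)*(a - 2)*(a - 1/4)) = a^2 - 9*a/4 + 1/2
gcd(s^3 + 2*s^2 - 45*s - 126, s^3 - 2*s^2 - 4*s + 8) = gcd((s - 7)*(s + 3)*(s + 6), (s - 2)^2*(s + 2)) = 1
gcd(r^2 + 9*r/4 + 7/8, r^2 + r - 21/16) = r + 7/4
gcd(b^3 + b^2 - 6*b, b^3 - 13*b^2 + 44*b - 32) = 1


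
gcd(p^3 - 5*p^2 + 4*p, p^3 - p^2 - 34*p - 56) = 1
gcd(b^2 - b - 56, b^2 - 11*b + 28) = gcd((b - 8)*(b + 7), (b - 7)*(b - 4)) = 1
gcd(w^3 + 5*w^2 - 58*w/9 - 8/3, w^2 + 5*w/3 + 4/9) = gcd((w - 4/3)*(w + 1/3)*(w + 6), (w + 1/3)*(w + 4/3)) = w + 1/3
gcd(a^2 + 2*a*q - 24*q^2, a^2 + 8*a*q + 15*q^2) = 1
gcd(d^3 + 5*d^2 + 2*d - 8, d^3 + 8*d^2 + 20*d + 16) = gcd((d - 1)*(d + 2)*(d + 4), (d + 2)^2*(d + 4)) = d^2 + 6*d + 8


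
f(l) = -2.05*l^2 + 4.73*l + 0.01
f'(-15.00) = 66.23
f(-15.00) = -532.19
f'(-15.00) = 66.23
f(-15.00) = -532.19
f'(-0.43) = 6.49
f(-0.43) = -2.40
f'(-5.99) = 29.29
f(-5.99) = -101.88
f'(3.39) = -9.17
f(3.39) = -7.51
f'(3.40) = -9.21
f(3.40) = -7.61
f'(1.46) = -1.26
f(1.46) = 2.55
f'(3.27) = -8.68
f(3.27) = -6.44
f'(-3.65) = 19.70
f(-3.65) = -44.57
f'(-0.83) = 8.13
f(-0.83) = -5.33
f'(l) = 4.73 - 4.1*l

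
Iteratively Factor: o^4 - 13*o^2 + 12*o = (o - 3)*(o^3 + 3*o^2 - 4*o) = (o - 3)*(o - 1)*(o^2 + 4*o) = o*(o - 3)*(o - 1)*(o + 4)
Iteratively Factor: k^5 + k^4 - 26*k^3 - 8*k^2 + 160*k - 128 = (k + 4)*(k^4 - 3*k^3 - 14*k^2 + 48*k - 32) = (k - 4)*(k + 4)*(k^3 + k^2 - 10*k + 8) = (k - 4)*(k - 1)*(k + 4)*(k^2 + 2*k - 8) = (k - 4)*(k - 2)*(k - 1)*(k + 4)*(k + 4)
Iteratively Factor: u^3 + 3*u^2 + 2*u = (u + 2)*(u^2 + u) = (u + 1)*(u + 2)*(u)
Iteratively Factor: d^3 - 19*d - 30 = (d + 2)*(d^2 - 2*d - 15) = (d + 2)*(d + 3)*(d - 5)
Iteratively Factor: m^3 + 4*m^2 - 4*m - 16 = (m - 2)*(m^2 + 6*m + 8) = (m - 2)*(m + 4)*(m + 2)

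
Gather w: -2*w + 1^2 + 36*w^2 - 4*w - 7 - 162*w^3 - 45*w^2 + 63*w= -162*w^3 - 9*w^2 + 57*w - 6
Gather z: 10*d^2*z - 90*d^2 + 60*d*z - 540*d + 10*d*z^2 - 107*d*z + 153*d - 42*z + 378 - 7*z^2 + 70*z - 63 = -90*d^2 - 387*d + z^2*(10*d - 7) + z*(10*d^2 - 47*d + 28) + 315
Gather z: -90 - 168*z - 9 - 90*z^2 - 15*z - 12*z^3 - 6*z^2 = -12*z^3 - 96*z^2 - 183*z - 99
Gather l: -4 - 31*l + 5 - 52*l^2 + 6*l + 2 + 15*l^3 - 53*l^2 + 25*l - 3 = 15*l^3 - 105*l^2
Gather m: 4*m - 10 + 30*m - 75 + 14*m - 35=48*m - 120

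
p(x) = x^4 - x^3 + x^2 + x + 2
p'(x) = 4*x^3 - 3*x^2 + 2*x + 1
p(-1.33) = 7.92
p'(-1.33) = -16.38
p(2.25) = 23.55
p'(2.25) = 35.88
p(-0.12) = 1.90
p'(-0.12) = 0.71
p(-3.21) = 148.34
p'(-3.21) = -168.64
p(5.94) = 1078.57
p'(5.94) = 745.37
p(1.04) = 4.17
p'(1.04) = 4.33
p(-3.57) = 219.11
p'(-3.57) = -226.37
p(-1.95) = 25.73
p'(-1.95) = -43.97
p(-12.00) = 22598.00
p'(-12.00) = -7367.00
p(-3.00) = 116.00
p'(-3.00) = -140.00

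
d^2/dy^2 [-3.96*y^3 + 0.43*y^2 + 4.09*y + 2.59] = 0.86 - 23.76*y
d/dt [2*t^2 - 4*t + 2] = 4*t - 4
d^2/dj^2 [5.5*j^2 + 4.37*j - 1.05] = 11.0000000000000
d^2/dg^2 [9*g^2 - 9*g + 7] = 18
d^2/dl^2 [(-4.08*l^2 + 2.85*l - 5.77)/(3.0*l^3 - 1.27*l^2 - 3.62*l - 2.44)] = (-73.4400000000001*l^6 + 153.9*l^5 - 954.1638*l^4 + 42.231114*l^3 + 646.337226*l^2 - 465.569868*l - 214.39296)/(27.0*l^9 - 34.29*l^8 - 83.2239*l^7 + 14.824817*l^6 + 156.201906*l^5 + 97.256208*l^4 - 61.161464*l^3 - 118.607424*l^2 - 64.656096*l - 14.526784)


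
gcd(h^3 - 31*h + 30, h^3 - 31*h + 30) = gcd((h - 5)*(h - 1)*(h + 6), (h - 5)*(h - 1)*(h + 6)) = h^3 - 31*h + 30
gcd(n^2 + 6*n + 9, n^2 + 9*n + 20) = 1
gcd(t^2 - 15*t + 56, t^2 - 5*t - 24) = t - 8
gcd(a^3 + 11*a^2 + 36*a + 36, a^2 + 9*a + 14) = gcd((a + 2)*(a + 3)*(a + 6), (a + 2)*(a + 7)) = a + 2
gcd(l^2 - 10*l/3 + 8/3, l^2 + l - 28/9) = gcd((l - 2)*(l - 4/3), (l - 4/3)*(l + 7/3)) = l - 4/3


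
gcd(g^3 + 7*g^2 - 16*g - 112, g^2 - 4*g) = g - 4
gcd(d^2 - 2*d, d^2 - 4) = d - 2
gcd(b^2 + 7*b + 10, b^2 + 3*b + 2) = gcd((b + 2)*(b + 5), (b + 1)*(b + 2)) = b + 2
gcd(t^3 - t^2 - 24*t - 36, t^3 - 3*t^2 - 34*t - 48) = t^2 + 5*t + 6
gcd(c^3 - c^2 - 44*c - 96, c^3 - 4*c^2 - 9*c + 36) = c + 3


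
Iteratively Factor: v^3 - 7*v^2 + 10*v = (v - 2)*(v^2 - 5*v) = (v - 5)*(v - 2)*(v)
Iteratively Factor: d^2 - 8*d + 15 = (d - 5)*(d - 3)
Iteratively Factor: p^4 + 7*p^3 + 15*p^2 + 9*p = (p + 1)*(p^3 + 6*p^2 + 9*p) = p*(p + 1)*(p^2 + 6*p + 9) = p*(p + 1)*(p + 3)*(p + 3)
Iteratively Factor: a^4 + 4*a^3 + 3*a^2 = (a + 3)*(a^3 + a^2) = a*(a + 3)*(a^2 + a) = a^2*(a + 3)*(a + 1)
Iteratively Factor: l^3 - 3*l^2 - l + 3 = (l - 3)*(l^2 - 1) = (l - 3)*(l + 1)*(l - 1)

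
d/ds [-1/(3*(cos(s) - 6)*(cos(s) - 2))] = 2*(4 - cos(s))*sin(s)/(3*(cos(s) - 6)^2*(cos(s) - 2)^2)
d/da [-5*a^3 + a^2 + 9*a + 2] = -15*a^2 + 2*a + 9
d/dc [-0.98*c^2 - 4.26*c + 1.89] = -1.96*c - 4.26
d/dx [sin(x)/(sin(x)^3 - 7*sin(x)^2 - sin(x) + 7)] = (-2*sin(x)^3 + 7*sin(x)^2 + 7)/((sin(x) - 7)^2*cos(x)^3)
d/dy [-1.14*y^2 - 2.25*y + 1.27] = -2.28*y - 2.25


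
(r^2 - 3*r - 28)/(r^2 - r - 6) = (-r^2 + 3*r + 28)/(-r^2 + r + 6)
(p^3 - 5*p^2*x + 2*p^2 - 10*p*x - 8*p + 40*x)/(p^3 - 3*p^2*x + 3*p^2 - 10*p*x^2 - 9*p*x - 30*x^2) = (p^2 + 2*p - 8)/(p^2 + 2*p*x + 3*p + 6*x)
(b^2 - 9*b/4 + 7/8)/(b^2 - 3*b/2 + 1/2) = (b - 7/4)/(b - 1)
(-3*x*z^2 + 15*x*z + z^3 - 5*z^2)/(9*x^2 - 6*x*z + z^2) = z*(5 - z)/(3*x - z)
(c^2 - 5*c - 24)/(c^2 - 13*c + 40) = (c + 3)/(c - 5)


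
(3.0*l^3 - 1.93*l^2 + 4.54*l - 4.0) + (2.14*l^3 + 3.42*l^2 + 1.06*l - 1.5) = 5.14*l^3 + 1.49*l^2 + 5.6*l - 5.5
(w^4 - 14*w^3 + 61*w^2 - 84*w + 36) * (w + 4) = w^5 - 10*w^4 + 5*w^3 + 160*w^2 - 300*w + 144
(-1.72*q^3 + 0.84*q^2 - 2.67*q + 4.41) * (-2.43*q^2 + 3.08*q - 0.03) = 4.1796*q^5 - 7.3388*q^4 + 9.1269*q^3 - 18.9651*q^2 + 13.6629*q - 0.1323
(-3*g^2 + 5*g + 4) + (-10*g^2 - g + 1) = -13*g^2 + 4*g + 5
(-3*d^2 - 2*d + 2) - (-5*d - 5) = -3*d^2 + 3*d + 7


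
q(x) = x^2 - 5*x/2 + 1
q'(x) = 2*x - 5/2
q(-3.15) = 18.80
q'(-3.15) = -8.80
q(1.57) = -0.46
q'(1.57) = 0.64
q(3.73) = 5.59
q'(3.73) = 4.96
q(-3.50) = 22.00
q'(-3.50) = -9.50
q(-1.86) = 9.11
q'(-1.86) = -6.22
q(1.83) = -0.23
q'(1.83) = 1.16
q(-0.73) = 3.36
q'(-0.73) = -3.96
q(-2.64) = 14.57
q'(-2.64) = -7.78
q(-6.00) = 52.00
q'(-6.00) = -14.50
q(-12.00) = 175.00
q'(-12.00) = -26.50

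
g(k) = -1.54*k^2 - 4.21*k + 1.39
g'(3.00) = -13.45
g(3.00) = -25.10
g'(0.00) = -4.21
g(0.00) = 1.39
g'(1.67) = -9.35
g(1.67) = -9.94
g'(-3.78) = 7.43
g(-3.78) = -4.70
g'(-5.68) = 13.28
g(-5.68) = -24.38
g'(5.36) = -20.72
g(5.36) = -65.42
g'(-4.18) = 8.66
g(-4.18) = -7.92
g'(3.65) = -15.45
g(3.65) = -34.49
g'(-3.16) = 5.52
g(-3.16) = -0.68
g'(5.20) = -20.23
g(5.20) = -62.14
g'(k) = -3.08*k - 4.21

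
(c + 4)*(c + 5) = c^2 + 9*c + 20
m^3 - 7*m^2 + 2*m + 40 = (m - 5)*(m - 4)*(m + 2)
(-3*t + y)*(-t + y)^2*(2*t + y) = -6*t^4 + 11*t^3*y - 3*t^2*y^2 - 3*t*y^3 + y^4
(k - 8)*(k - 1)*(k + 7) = k^3 - 2*k^2 - 55*k + 56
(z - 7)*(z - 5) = z^2 - 12*z + 35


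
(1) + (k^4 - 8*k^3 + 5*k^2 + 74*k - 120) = k^4 - 8*k^3 + 5*k^2 + 74*k - 119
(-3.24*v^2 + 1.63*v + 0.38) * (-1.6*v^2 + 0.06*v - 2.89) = 5.184*v^4 - 2.8024*v^3 + 8.8534*v^2 - 4.6879*v - 1.0982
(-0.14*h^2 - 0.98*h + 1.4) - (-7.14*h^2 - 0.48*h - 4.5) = 7.0*h^2 - 0.5*h + 5.9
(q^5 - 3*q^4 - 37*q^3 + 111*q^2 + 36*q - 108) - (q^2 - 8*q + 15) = q^5 - 3*q^4 - 37*q^3 + 110*q^2 + 44*q - 123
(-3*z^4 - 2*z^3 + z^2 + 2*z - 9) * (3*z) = -9*z^5 - 6*z^4 + 3*z^3 + 6*z^2 - 27*z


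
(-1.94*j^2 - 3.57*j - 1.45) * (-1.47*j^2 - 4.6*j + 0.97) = 2.8518*j^4 + 14.1719*j^3 + 16.6717*j^2 + 3.2071*j - 1.4065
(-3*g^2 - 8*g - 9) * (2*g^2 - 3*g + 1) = -6*g^4 - 7*g^3 + 3*g^2 + 19*g - 9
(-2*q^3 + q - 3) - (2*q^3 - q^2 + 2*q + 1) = -4*q^3 + q^2 - q - 4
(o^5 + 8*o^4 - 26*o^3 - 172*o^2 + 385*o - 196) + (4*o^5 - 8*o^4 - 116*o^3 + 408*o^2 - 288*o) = 5*o^5 - 142*o^3 + 236*o^2 + 97*o - 196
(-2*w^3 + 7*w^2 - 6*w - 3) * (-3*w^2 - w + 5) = 6*w^5 - 19*w^4 + w^3 + 50*w^2 - 27*w - 15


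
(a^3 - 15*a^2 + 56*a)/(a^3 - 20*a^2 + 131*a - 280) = a/(a - 5)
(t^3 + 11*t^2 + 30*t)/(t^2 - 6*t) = (t^2 + 11*t + 30)/(t - 6)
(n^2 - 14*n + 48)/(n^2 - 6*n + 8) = (n^2 - 14*n + 48)/(n^2 - 6*n + 8)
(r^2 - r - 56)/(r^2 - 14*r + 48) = (r + 7)/(r - 6)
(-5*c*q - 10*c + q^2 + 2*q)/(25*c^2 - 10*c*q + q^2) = (q + 2)/(-5*c + q)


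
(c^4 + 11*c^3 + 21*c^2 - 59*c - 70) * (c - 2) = c^5 + 9*c^4 - c^3 - 101*c^2 + 48*c + 140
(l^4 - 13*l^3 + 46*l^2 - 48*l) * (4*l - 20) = 4*l^5 - 72*l^4 + 444*l^3 - 1112*l^2 + 960*l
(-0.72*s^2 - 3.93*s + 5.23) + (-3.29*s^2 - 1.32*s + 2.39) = -4.01*s^2 - 5.25*s + 7.62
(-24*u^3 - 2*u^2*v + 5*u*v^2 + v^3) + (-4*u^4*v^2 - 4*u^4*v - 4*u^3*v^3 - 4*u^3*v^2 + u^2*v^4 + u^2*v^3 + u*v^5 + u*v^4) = -4*u^4*v^2 - 4*u^4*v - 4*u^3*v^3 - 4*u^3*v^2 - 24*u^3 + u^2*v^4 + u^2*v^3 - 2*u^2*v + u*v^5 + u*v^4 + 5*u*v^2 + v^3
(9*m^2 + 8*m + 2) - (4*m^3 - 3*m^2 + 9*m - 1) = -4*m^3 + 12*m^2 - m + 3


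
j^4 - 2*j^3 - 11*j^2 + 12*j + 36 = (j - 3)^2*(j + 2)^2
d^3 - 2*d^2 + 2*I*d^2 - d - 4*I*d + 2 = (d - 2)*(d + I)^2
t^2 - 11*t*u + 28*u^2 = (t - 7*u)*(t - 4*u)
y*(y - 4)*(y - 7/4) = y^3 - 23*y^2/4 + 7*y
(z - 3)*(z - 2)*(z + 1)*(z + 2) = z^4 - 2*z^3 - 7*z^2 + 8*z + 12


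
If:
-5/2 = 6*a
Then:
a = -5/12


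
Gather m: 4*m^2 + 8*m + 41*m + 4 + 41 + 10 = 4*m^2 + 49*m + 55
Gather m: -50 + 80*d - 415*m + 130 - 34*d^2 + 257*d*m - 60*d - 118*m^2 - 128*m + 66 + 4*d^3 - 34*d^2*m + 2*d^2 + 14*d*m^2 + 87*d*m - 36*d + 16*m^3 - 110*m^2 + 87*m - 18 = 4*d^3 - 32*d^2 - 16*d + 16*m^3 + m^2*(14*d - 228) + m*(-34*d^2 + 344*d - 456) + 128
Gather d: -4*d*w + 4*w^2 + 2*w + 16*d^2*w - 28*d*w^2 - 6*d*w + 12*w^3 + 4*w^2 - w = 16*d^2*w + d*(-28*w^2 - 10*w) + 12*w^3 + 8*w^2 + w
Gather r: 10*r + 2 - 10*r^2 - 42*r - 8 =-10*r^2 - 32*r - 6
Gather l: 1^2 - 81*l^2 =1 - 81*l^2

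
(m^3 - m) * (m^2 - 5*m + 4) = m^5 - 5*m^4 + 3*m^3 + 5*m^2 - 4*m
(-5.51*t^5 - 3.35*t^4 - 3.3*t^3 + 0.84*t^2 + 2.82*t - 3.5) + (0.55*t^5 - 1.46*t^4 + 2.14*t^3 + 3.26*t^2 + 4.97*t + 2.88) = -4.96*t^5 - 4.81*t^4 - 1.16*t^3 + 4.1*t^2 + 7.79*t - 0.62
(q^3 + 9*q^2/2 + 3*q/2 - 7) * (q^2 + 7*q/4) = q^5 + 25*q^4/4 + 75*q^3/8 - 35*q^2/8 - 49*q/4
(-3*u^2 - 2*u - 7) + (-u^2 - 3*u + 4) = -4*u^2 - 5*u - 3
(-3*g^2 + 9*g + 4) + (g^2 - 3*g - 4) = -2*g^2 + 6*g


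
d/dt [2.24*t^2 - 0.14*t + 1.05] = 4.48*t - 0.14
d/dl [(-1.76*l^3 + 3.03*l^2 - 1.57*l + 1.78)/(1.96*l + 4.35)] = (-6.8992*l^3 - 17.0292*l^2 + 26.361*l - 10.3183)/(3.8416*l^2 + 17.052*l + 18.9225)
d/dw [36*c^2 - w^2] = -2*w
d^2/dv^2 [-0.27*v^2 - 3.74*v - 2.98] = -0.540000000000000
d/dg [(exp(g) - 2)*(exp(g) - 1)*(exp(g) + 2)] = (3*exp(2*g) - 2*exp(g) - 4)*exp(g)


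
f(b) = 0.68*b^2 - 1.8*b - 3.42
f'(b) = 1.36*b - 1.8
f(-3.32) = 10.05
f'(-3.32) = -6.32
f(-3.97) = 14.44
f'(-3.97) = -7.20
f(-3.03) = 8.28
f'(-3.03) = -5.92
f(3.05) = -2.58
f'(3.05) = 2.35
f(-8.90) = 66.46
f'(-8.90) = -13.90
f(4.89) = 4.04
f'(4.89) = 4.85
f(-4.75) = 20.47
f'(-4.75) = -8.26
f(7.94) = 25.16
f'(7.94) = 9.00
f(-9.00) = 67.86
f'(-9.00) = -14.04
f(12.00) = 72.90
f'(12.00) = 14.52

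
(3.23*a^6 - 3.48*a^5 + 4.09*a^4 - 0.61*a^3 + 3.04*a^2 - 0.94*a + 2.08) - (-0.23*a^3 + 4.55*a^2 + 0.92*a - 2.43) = 3.23*a^6 - 3.48*a^5 + 4.09*a^4 - 0.38*a^3 - 1.51*a^2 - 1.86*a + 4.51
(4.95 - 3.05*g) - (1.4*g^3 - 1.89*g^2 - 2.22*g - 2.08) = -1.4*g^3 + 1.89*g^2 - 0.83*g + 7.03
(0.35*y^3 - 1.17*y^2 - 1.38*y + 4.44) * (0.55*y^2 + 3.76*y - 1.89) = 0.1925*y^5 + 0.6725*y^4 - 5.8197*y^3 - 0.535499999999999*y^2 + 19.3026*y - 8.3916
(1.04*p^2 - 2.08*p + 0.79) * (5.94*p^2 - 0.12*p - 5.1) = 6.1776*p^4 - 12.48*p^3 - 0.361799999999999*p^2 + 10.5132*p - 4.029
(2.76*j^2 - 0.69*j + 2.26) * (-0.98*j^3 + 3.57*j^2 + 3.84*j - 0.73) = -2.7048*j^5 + 10.5294*j^4 + 5.9203*j^3 + 3.4038*j^2 + 9.1821*j - 1.6498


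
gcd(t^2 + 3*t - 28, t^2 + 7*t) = t + 7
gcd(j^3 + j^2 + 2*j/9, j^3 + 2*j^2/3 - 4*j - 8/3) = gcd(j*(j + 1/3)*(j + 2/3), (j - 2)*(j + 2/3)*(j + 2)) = j + 2/3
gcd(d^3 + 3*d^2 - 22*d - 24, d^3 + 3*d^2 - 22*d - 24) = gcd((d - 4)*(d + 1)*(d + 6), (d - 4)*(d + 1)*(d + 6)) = d^3 + 3*d^2 - 22*d - 24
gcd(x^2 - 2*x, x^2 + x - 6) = x - 2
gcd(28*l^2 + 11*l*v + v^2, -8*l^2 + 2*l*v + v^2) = 4*l + v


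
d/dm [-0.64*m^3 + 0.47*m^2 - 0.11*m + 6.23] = -1.92*m^2 + 0.94*m - 0.11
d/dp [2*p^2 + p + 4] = 4*p + 1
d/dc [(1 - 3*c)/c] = -1/c^2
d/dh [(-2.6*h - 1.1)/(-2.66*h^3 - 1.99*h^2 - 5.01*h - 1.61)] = (6.916*h^3 + 5.174*h^2 + 13.026*h - (2.6*h + 1.1)*(7.98*h^2 + 3.98*h + 5.01) + 4.186)/(2.66*h^3 + 1.99*h^2 + 5.01*h + 1.61)^2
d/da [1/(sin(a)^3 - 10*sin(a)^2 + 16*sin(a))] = (-3*cos(a) + 20/tan(a) - 16*cos(a)/sin(a)^2)/((sin(a) - 8)^2*(sin(a) - 2)^2)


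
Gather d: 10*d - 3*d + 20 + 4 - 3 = 7*d + 21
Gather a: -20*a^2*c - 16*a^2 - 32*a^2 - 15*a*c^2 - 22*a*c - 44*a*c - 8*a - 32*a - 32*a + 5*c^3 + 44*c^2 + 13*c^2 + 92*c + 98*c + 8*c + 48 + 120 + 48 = a^2*(-20*c - 48) + a*(-15*c^2 - 66*c - 72) + 5*c^3 + 57*c^2 + 198*c + 216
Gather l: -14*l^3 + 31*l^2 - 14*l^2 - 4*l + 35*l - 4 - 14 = -14*l^3 + 17*l^2 + 31*l - 18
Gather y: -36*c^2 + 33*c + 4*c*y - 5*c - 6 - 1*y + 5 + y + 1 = -36*c^2 + 4*c*y + 28*c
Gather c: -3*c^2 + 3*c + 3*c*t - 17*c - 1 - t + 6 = -3*c^2 + c*(3*t - 14) - t + 5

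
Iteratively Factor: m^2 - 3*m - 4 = (m + 1)*(m - 4)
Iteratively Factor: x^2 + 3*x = (x)*(x + 3)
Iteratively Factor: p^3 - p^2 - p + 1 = (p - 1)*(p^2 - 1) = (p - 1)^2*(p + 1)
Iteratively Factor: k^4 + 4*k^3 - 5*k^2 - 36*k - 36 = (k + 3)*(k^3 + k^2 - 8*k - 12) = (k + 2)*(k + 3)*(k^2 - k - 6) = (k - 3)*(k + 2)*(k + 3)*(k + 2)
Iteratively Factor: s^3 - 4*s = (s)*(s^2 - 4) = s*(s + 2)*(s - 2)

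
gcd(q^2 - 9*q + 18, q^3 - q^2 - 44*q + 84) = q - 6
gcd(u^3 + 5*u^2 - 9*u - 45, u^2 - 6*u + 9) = u - 3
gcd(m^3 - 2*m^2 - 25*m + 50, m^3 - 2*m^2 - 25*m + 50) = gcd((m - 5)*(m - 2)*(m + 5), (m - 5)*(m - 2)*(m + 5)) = m^3 - 2*m^2 - 25*m + 50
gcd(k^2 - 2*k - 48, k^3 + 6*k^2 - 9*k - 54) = k + 6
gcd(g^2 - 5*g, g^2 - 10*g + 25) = g - 5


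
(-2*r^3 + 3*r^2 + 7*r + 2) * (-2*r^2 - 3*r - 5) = 4*r^5 - 13*r^3 - 40*r^2 - 41*r - 10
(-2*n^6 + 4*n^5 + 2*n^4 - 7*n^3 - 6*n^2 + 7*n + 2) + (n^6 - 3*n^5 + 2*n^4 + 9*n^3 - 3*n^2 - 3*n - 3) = -n^6 + n^5 + 4*n^4 + 2*n^3 - 9*n^2 + 4*n - 1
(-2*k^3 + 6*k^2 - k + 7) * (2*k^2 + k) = -4*k^5 + 10*k^4 + 4*k^3 + 13*k^2 + 7*k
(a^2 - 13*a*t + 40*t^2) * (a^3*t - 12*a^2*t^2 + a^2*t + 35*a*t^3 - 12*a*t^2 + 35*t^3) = a^5*t - 25*a^4*t^2 + a^4*t + 231*a^3*t^3 - 25*a^3*t^2 - 935*a^2*t^4 + 231*a^2*t^3 + 1400*a*t^5 - 935*a*t^4 + 1400*t^5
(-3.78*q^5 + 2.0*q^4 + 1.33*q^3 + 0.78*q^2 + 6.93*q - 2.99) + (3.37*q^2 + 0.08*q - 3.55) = -3.78*q^5 + 2.0*q^4 + 1.33*q^3 + 4.15*q^2 + 7.01*q - 6.54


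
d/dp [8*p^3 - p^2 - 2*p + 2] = 24*p^2 - 2*p - 2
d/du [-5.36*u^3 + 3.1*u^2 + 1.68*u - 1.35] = -16.08*u^2 + 6.2*u + 1.68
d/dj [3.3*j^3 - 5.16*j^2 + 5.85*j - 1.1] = 9.9*j^2 - 10.32*j + 5.85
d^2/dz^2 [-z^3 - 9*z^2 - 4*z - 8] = -6*z - 18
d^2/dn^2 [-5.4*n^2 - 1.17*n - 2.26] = -10.8000000000000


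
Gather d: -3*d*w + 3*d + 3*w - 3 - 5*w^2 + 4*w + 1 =d*(3 - 3*w) - 5*w^2 + 7*w - 2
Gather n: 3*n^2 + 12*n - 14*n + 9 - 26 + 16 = 3*n^2 - 2*n - 1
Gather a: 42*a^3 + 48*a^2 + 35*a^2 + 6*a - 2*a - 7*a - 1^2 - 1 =42*a^3 + 83*a^2 - 3*a - 2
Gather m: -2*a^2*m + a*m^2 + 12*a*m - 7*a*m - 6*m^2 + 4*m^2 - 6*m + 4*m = m^2*(a - 2) + m*(-2*a^2 + 5*a - 2)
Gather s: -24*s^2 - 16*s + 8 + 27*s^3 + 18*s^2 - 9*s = 27*s^3 - 6*s^2 - 25*s + 8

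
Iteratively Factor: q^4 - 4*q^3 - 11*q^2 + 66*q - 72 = (q + 4)*(q^3 - 8*q^2 + 21*q - 18) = (q - 3)*(q + 4)*(q^2 - 5*q + 6) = (q - 3)*(q - 2)*(q + 4)*(q - 3)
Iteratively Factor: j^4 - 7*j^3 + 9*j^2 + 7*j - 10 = (j - 2)*(j^3 - 5*j^2 - j + 5) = (j - 5)*(j - 2)*(j^2 - 1) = (j - 5)*(j - 2)*(j - 1)*(j + 1)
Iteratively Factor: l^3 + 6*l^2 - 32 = (l + 4)*(l^2 + 2*l - 8) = (l - 2)*(l + 4)*(l + 4)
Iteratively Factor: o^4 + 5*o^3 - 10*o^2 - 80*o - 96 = (o + 2)*(o^3 + 3*o^2 - 16*o - 48) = (o + 2)*(o + 3)*(o^2 - 16) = (o - 4)*(o + 2)*(o + 3)*(o + 4)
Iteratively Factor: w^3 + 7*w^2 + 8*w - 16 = (w + 4)*(w^2 + 3*w - 4) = (w - 1)*(w + 4)*(w + 4)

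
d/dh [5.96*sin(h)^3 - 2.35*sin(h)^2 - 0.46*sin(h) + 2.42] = (17.88*sin(h)^2 - 4.7*sin(h) - 0.46)*cos(h)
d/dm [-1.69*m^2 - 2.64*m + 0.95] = -3.38*m - 2.64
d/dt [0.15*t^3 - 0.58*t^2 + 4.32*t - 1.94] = 0.45*t^2 - 1.16*t + 4.32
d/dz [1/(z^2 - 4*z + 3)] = 2*(2 - z)/(z^2 - 4*z + 3)^2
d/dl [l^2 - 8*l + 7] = 2*l - 8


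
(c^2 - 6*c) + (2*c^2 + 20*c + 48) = 3*c^2 + 14*c + 48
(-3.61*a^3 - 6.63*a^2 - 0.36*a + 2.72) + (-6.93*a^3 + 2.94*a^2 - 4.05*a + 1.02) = -10.54*a^3 - 3.69*a^2 - 4.41*a + 3.74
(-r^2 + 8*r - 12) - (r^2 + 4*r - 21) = -2*r^2 + 4*r + 9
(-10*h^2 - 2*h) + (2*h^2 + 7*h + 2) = -8*h^2 + 5*h + 2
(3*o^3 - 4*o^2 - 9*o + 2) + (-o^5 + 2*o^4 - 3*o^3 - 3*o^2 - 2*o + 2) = -o^5 + 2*o^4 - 7*o^2 - 11*o + 4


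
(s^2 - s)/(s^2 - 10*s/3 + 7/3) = 3*s/(3*s - 7)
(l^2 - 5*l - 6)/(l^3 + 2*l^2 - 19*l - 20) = (l - 6)/(l^2 + l - 20)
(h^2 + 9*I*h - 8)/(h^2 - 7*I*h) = (h^2 + 9*I*h - 8)/(h*(h - 7*I))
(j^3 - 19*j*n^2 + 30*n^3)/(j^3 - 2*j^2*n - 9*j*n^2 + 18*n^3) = (j + 5*n)/(j + 3*n)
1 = 1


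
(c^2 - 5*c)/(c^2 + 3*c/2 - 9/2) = 2*c*(c - 5)/(2*c^2 + 3*c - 9)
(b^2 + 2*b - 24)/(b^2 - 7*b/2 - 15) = 2*(-b^2 - 2*b + 24)/(-2*b^2 + 7*b + 30)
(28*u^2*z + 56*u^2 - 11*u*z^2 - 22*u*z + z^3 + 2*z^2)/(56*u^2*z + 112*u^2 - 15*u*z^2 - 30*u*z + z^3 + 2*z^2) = (-4*u + z)/(-8*u + z)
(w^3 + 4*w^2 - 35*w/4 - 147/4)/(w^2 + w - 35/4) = (2*w^2 + w - 21)/(2*w - 5)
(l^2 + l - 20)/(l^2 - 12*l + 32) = (l + 5)/(l - 8)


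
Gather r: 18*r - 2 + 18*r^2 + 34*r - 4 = 18*r^2 + 52*r - 6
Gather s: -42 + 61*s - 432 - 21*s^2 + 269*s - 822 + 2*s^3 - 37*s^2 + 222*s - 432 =2*s^3 - 58*s^2 + 552*s - 1728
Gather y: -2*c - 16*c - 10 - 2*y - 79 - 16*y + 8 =-18*c - 18*y - 81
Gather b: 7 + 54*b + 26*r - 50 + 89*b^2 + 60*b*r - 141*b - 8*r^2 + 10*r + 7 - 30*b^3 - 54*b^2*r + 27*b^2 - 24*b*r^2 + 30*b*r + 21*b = -30*b^3 + b^2*(116 - 54*r) + b*(-24*r^2 + 90*r - 66) - 8*r^2 + 36*r - 36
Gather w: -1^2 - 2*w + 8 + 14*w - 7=12*w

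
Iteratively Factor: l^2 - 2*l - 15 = (l - 5)*(l + 3)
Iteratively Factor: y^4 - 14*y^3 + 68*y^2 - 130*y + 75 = (y - 5)*(y^3 - 9*y^2 + 23*y - 15) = (y - 5)*(y - 1)*(y^2 - 8*y + 15) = (y - 5)^2*(y - 1)*(y - 3)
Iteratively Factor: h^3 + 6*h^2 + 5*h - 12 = (h + 4)*(h^2 + 2*h - 3) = (h + 3)*(h + 4)*(h - 1)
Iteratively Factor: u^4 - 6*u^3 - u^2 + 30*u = (u - 3)*(u^3 - 3*u^2 - 10*u) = (u - 3)*(u + 2)*(u^2 - 5*u) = u*(u - 3)*(u + 2)*(u - 5)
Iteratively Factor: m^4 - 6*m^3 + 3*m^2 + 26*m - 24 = (m - 4)*(m^3 - 2*m^2 - 5*m + 6) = (m - 4)*(m + 2)*(m^2 - 4*m + 3) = (m - 4)*(m - 1)*(m + 2)*(m - 3)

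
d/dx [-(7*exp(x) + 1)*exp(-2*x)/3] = (7*exp(x) + 2)*exp(-2*x)/3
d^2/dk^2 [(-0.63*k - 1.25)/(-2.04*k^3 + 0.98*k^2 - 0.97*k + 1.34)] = (15.730848*k^5 + 54.867024*k^4 - 41.267184*k^3 + 42.710016*k^2 + 8.408604*k + 0.706997999999999)/(8.489664*k^9 - 12.235104*k^8 + 17.987904*k^7 - 29.306168*k^6 + 24.62664*k^5 - 22.536606*k^4 + 19.544569*k^3 - 9.061482*k^2 + 5.225196*k - 2.406104)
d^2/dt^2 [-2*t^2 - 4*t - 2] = -4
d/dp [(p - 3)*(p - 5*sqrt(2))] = 2*p - 5*sqrt(2) - 3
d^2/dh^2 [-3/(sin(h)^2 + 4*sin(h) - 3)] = 6*(2*sin(h)^4 + 6*sin(h)^3 + 11*sin(h)^2 - 6*sin(h) - 19)/(sin(h)^2 + 4*sin(h) - 3)^3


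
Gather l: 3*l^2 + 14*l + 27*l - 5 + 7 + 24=3*l^2 + 41*l + 26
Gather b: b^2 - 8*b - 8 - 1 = b^2 - 8*b - 9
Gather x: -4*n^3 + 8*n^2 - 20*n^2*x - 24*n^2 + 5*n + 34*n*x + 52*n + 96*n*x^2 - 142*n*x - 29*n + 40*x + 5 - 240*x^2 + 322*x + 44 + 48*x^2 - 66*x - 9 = -4*n^3 - 16*n^2 + 28*n + x^2*(96*n - 192) + x*(-20*n^2 - 108*n + 296) + 40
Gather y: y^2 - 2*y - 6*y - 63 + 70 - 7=y^2 - 8*y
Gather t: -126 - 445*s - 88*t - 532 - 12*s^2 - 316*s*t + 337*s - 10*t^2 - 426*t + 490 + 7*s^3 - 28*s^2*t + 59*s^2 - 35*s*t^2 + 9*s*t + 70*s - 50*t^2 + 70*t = 7*s^3 + 47*s^2 - 38*s + t^2*(-35*s - 60) + t*(-28*s^2 - 307*s - 444) - 168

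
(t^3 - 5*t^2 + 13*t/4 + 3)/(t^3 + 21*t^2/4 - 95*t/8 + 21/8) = 2*(2*t^2 - 7*t - 4)/(4*t^2 + 27*t - 7)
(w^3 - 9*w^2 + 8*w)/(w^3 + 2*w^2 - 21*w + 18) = w*(w - 8)/(w^2 + 3*w - 18)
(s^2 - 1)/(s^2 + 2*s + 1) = (s - 1)/(s + 1)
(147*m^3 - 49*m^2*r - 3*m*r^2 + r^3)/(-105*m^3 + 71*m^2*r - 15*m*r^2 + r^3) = (7*m + r)/(-5*m + r)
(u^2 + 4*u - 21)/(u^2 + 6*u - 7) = (u - 3)/(u - 1)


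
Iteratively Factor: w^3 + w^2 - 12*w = (w + 4)*(w^2 - 3*w) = (w - 3)*(w + 4)*(w)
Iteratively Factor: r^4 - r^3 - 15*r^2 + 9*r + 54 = (r - 3)*(r^3 + 2*r^2 - 9*r - 18) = (r - 3)^2*(r^2 + 5*r + 6) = (r - 3)^2*(r + 3)*(r + 2)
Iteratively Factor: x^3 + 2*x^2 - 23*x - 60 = (x + 3)*(x^2 - x - 20) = (x - 5)*(x + 3)*(x + 4)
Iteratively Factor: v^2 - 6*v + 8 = (v - 2)*(v - 4)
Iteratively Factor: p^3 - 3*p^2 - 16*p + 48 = (p - 3)*(p^2 - 16) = (p - 3)*(p + 4)*(p - 4)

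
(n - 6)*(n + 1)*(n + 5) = n^3 - 31*n - 30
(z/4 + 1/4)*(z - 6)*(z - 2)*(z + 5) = z^4/4 - z^3/2 - 31*z^2/4 + 8*z + 15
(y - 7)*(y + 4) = y^2 - 3*y - 28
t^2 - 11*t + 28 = (t - 7)*(t - 4)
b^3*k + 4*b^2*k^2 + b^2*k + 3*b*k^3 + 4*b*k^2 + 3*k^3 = (b + k)*(b + 3*k)*(b*k + k)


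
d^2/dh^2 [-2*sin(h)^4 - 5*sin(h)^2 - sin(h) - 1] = 32*sin(h)^4 - 4*sin(h)^2 + sin(h) - 10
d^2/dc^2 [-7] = 0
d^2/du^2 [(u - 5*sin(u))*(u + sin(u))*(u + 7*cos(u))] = 4*u^2*sin(u) - 7*u^2*cos(u) - 28*u*sin(u) + 56*u*sin(2*u) - 16*u*cos(u) - 10*u*cos(2*u) + 6*u - 8*sin(u) - 10*sin(2*u) + 91*cos(u)/4 - 56*cos(2*u) - 315*cos(3*u)/4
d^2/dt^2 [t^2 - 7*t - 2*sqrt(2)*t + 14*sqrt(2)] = 2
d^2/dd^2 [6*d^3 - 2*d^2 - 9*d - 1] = 36*d - 4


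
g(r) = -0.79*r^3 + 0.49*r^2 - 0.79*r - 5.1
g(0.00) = -5.10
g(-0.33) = -4.76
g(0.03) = -5.12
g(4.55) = -72.97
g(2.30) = -13.94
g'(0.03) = -0.76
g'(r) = -2.37*r^2 + 0.98*r - 0.79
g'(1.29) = -3.47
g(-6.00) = 187.92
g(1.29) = -7.00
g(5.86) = -151.87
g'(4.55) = -45.40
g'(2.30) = -11.07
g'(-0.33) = -1.37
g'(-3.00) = -25.06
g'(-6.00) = -91.99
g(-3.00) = 23.01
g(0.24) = -5.27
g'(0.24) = -0.69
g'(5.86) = -76.43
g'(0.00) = -0.79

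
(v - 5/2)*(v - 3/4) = v^2 - 13*v/4 + 15/8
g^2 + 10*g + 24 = (g + 4)*(g + 6)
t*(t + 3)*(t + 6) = t^3 + 9*t^2 + 18*t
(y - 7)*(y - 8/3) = y^2 - 29*y/3 + 56/3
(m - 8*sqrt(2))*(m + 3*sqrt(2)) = m^2 - 5*sqrt(2)*m - 48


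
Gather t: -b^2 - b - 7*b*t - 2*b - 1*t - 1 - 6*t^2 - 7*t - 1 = -b^2 - 3*b - 6*t^2 + t*(-7*b - 8) - 2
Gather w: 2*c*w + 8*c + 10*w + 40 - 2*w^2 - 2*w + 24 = 8*c - 2*w^2 + w*(2*c + 8) + 64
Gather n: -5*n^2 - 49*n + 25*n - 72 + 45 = -5*n^2 - 24*n - 27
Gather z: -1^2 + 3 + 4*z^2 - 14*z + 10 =4*z^2 - 14*z + 12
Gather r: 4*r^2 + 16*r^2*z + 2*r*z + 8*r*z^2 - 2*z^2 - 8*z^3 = r^2*(16*z + 4) + r*(8*z^2 + 2*z) - 8*z^3 - 2*z^2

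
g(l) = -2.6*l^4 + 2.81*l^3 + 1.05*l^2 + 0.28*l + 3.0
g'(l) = -10.4*l^3 + 8.43*l^2 + 2.1*l + 0.28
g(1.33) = 3.71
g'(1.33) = -6.48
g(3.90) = -414.75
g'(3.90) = -480.23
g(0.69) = 4.03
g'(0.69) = 2.33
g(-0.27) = 2.93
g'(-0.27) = 0.53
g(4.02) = -475.37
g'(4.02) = -530.68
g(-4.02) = -842.72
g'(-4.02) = 803.70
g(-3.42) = -453.78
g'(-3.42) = 507.72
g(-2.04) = -62.09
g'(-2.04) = 119.37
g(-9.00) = -19021.56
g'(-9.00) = 8245.81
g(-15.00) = -140873.70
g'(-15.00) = 36965.53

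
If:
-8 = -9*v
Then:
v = 8/9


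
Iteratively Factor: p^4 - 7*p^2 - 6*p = (p - 3)*(p^3 + 3*p^2 + 2*p) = (p - 3)*(p + 1)*(p^2 + 2*p) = p*(p - 3)*(p + 1)*(p + 2)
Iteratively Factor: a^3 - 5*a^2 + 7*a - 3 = (a - 3)*(a^2 - 2*a + 1) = (a - 3)*(a - 1)*(a - 1)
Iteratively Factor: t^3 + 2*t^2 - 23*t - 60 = (t + 4)*(t^2 - 2*t - 15) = (t - 5)*(t + 4)*(t + 3)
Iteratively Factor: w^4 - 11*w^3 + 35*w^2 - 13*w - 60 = (w - 4)*(w^3 - 7*w^2 + 7*w + 15) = (w - 5)*(w - 4)*(w^2 - 2*w - 3) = (w - 5)*(w - 4)*(w - 3)*(w + 1)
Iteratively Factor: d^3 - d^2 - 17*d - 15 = (d - 5)*(d^2 + 4*d + 3) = (d - 5)*(d + 3)*(d + 1)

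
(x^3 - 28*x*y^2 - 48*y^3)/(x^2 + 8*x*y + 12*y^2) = (x^2 - 2*x*y - 24*y^2)/(x + 6*y)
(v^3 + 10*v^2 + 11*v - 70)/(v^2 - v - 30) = (v^2 + 5*v - 14)/(v - 6)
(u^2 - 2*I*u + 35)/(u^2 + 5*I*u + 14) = (u^2 - 2*I*u + 35)/(u^2 + 5*I*u + 14)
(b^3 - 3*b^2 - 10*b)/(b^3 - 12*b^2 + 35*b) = (b + 2)/(b - 7)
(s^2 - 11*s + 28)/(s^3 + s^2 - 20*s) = (s - 7)/(s*(s + 5))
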